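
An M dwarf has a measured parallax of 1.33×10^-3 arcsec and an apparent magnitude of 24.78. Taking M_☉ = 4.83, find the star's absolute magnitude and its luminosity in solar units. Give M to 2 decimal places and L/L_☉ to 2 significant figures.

d = 1/p = 1/1.33×10^-3″ = 751.9 pc
M = m − 5 log₁₀ d + 5 = 24.78 − 5·2.8761 + 5 = 15.399
M − M_☉ = 15.399 − 4.83 = 10.569
L/L_☉ = 10^(−0.4 × 10.569) = 5.920×10^-5

M ≈ 15.40; L/L_☉ ≈ 5.9×10^-5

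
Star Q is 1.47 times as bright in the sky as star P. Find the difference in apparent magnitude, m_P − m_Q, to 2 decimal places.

m_P − m_Q ≈ 0.42

Pogson: Δm = −2.5 log₁₀(ratio) = −2.5 log₁₀(1.47) = −2.5 × 0.1673 = -0.418
Star Q is brighter so has the smaller magnitude: m_P − m_Q is positive.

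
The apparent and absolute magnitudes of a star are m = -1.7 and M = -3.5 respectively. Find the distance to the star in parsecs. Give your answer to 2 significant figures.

d ≈ 23 pc

μ = m − M = 1.800
m − M = 5 log₁₀ d − 5
log₁₀ d = (m − M)/5 + 1 = 1.3600
d = 10^1.3600 = 22.91 pc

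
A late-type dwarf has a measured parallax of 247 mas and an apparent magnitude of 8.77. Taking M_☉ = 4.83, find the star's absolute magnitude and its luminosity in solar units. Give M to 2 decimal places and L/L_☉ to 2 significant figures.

d = 1/p = 1000/247 mas = 4.049 pc
M = m − 5 log₁₀ d + 5 = 8.77 − 5·0.6073 + 5 = 10.733
M − M_☉ = 10.733 − 4.83 = 5.903
L/L_☉ = 10^(−0.4 × 5.903) = 4.351×10^-3

M ≈ 10.73; L/L_☉ ≈ 4.4×10^-3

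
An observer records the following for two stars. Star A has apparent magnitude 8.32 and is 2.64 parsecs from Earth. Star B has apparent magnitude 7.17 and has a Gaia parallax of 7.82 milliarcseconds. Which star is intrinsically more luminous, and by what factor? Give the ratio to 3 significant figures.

Star A: M = m − 5 log₁₀ d + 5 = 8.32 − 5·0.4216 + 5 = 11.212
Star B: p = 7.82 mas = 7.82×10^-3″ → d = 1/p = 127.9 pc
Star B: M = m − 5 log₁₀ d + 5 = 7.17 − 5·2.1068 + 5 = 1.636
ΔM = M_A − M_B = 11.212 − (1.636) = 9.576; smaller M is more luminous → Star B.
L ratio = 10^(0.4 |ΔM|) = 10^3.830 = 6767

Star B is more luminous, by a factor of 6770.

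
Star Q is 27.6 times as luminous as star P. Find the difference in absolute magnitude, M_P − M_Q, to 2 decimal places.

Pogson: ΔM = −2.5 log₁₀(ratio) = −2.5 log₁₀(27.6) = −2.5 × 1.4409 = -3.602
Star Q is brighter so has the smaller magnitude: M_P − M_Q is positive.

M_P − M_Q ≈ 3.60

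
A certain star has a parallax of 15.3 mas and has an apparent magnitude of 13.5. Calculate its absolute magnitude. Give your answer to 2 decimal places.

M ≈ 9.42

p = 15.3 mas = 0.0153″ → d = 1/p = 65.36 pc
5 log₁₀(d/10 pc) = 5 log₁₀(65.36) − 5 = 4.077
M = m − 5 log₁₀(d/10) = 13.5 − 4.077 = 9.423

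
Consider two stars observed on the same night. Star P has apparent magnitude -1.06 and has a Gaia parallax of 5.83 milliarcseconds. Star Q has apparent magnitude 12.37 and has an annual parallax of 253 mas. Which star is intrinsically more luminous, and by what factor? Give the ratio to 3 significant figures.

Star P is more luminous, by a factor of 4.44×10^8.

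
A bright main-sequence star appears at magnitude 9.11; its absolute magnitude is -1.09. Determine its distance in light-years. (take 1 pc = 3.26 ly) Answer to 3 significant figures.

Distance modulus: m − M = 9.11 − (-1.09) = 10.200
m − M = 5 log₁₀ d − 5
log₁₀ d = (m − M)/5 + 1 = 3.0400
d = 10^3.0400 = 1096 pc
= 3575 ly

d ≈ 3570 ly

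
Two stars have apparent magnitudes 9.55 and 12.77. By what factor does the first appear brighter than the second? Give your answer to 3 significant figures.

Magnitude difference = -3.22
Flux ratio = 10^(−0.4 Δm) = 10^(−0.4 × -3.22) = 10^1.288 = 19.41

19.4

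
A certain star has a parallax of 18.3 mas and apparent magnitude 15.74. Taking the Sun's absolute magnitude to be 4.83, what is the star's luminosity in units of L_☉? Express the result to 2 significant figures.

L/L_☉ ≈ 1.3×10^-3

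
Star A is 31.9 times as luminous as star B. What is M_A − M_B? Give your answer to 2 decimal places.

M_A − M_B ≈ -3.76

Pogson: ΔM = −2.5 log₁₀(ratio) = −2.5 log₁₀(31.9) = −2.5 × 1.5038 = -3.759
Star A is brighter, so it has the smaller magnitude: the difference is negative.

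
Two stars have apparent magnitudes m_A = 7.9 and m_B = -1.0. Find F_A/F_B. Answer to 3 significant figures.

F_A/F_B ≈ 2.75×10^-4

Magnitude difference = 8.9
Flux ratio = 10^(−0.4 Δm) = 10^(−0.4 × 8.9) = 10^-3.560 = 2.754×10^-4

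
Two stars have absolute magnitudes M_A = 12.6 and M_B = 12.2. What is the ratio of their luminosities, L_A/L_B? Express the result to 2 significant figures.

ΔM = M_A − M_B = 0.4
L_A/L_B = 10^(−0.4 ΔM) = 10^-0.160 = 0.6918

L_A/L_B ≈ 0.69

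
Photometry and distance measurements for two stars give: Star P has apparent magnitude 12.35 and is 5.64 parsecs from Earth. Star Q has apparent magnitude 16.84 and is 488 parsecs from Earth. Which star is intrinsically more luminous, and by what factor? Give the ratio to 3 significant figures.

Star P: M = m − 5 log₁₀ d + 5 = 12.35 − 5·0.7513 + 5 = 13.594
Star Q: M = m − 5 log₁₀ d + 5 = 16.84 − 5·2.6884 + 5 = 8.398
ΔM = M_P − M_Q = 13.594 − (8.398) = 5.196; smaller M is more luminous → Star Q.
L ratio = 10^(0.4 |ΔM|) = 10^2.078 = 119.8

Star Q is more luminous, by a factor of 120.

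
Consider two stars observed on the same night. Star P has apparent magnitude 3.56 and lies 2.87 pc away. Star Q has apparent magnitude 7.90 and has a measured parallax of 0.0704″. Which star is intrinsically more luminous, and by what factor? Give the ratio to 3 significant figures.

Star P is more luminous, by a factor of 2.22.

Star P: M = m − 5 log₁₀ d + 5 = 3.56 − 5·0.4579 + 5 = 6.271
Star Q: d = 1/p = 1/0.0704″ = 14.20 pc
Star Q: M = m − 5 log₁₀ d + 5 = 7.90 − 5·1.1524 + 5 = 7.138
ΔM = M_P − M_Q = 6.271 − (7.138) = -0.867; smaller M is more luminous → Star P.
L ratio = 10^(0.4 |ΔM|) = 10^0.347 = 2.223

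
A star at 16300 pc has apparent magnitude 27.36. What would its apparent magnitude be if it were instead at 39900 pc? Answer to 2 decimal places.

m ≈ 29.30

Flux ∝ 1/d², so Δm = 5 log₁₀(d₂/d₁) = 5 log₁₀(39900/16300) = 1.944
m₂ = m₁ + Δm = 27.36 + (1.944) = 29.304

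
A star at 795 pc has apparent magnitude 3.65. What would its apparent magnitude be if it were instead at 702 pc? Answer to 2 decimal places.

m ≈ 3.38

Flux ∝ 1/d², so Δm = 5 log₁₀(d₂/d₁) = 5 log₁₀(702/795) = -0.270
m₂ = m₁ + Δm = 3.65 + (-0.270) = 3.380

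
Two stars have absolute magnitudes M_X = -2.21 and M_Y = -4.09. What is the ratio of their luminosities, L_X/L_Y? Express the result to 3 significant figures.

L_X/L_Y ≈ 0.177

ΔM = M_X − M_Y = 1.88
L_X/L_Y = 10^(−0.4 ΔM) = 10^-0.752 = 0.1770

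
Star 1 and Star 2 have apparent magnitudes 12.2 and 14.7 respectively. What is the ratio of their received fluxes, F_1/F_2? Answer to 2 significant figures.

Δm = 12.2 − (14.7) = -2.5
Flux ratio = 10^(−0.4 Δm) = 10^(−0.4 × -2.5) = 10^1.000 = 10.00

F_1/F_2 ≈ 10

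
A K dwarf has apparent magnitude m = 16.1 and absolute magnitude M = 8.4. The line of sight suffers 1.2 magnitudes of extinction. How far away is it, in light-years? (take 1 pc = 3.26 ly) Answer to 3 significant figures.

d ≈ 650 ly

m − M = 5 log₁₀(d/10 pc) + A  ⇒  16.1 − (8.4) − 1.2 = 5 log₁₀(d/10)
6.500 = 5 log₁₀(d/10)
log₁₀ d = (m − M − A)/5 + 1 = 2.3000
d = 10^2.3000 = 199.5 pc
= 650.5 ly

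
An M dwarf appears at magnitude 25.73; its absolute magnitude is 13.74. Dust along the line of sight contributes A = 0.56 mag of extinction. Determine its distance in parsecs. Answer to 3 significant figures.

m − M = 5 log₁₀(d/10 pc) + A  ⇒  25.73 − (13.74) − 0.56 = 5 log₁₀(d/10)
11.430 = 5 log₁₀(d/10)
log₁₀ d = (m − M − A)/5 + 1 = 3.2860
d = 10^3.2860 = 1932 pc

d ≈ 1930 pc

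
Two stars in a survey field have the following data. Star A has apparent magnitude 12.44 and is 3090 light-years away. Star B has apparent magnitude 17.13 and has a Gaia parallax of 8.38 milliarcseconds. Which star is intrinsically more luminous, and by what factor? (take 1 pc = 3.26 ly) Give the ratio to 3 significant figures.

Star A is more luminous, by a factor of 4740.

Star A: d = 3090 ly / 3.26 = 947.9 pc
Star A: M = m − 5 log₁₀ d + 5 = 12.44 − 5·2.9767 + 5 = 2.556
Star B: p = 8.38 mas = 8.38×10^-3″ → d = 1/p = 119.3 pc
Star B: M = m − 5 log₁₀ d + 5 = 17.13 − 5·2.0768 + 5 = 11.746
ΔM = M_A − M_B = 2.556 − (11.746) = -9.190; smaller M is more luminous → Star A.
L ratio = 10^(0.4 |ΔM|) = 10^3.676 = 4742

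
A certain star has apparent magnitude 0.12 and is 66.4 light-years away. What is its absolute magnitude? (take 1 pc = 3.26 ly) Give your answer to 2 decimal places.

d = 66.4 ly / 3.26 = 20.37 pc
5 log₁₀(d/10 pc) = 5 log₁₀(20.37) − 5 = 1.545
M = m − 5 log₁₀(d/10) = 0.12 − 1.545 = -1.425

M ≈ -1.42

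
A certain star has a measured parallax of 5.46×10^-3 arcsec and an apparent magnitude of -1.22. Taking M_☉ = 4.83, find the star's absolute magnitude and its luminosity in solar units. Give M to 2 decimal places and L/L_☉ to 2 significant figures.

M ≈ -7.53; L/L_☉ ≈ 88000

d = 1/p = 1/5.46×10^-3″ = 183.2 pc
M = m − 5 log₁₀ d + 5 = -1.22 − 5·2.2628 + 5 = -7.534
M − M_☉ = -7.534 − 4.83 = -12.364
L/L_☉ = 10^(−0.4 × -12.364) = 88230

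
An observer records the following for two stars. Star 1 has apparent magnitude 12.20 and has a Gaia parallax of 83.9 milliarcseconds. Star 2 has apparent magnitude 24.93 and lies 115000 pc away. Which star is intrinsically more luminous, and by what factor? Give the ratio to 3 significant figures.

Star 2 is more luminous, by a factor of 753.

Star 1: p = 83.9 mas = 0.0839″ → d = 1/p = 11.92 pc
Star 1: M = m − 5 log₁₀ d + 5 = 12.20 − 5·1.0762 + 5 = 11.819
Star 2: M = m − 5 log₁₀ d + 5 = 24.93 − 5·5.0607 + 5 = 4.627
ΔM = M_1 − M_2 = 11.819 − (4.627) = 7.192; smaller M is more luminous → Star 2.
L ratio = 10^(0.4 |ΔM|) = 10^2.877 = 753.2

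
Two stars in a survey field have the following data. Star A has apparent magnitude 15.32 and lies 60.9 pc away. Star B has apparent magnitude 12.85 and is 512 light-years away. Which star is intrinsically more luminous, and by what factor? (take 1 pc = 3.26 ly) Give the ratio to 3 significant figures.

Star B is more luminous, by a factor of 64.7.

Star A: M = m − 5 log₁₀ d + 5 = 15.32 − 5·1.7846 + 5 = 11.397
Star B: d = 512 ly / 3.26 = 157.1 pc
Star B: M = m − 5 log₁₀ d + 5 = 12.85 − 5·2.1961 + 5 = 6.870
ΔM = M_A − M_B = 11.397 − (6.870) = 4.527; smaller M is more luminous → Star B.
L ratio = 10^(0.4 |ΔM|) = 10^1.811 = 64.69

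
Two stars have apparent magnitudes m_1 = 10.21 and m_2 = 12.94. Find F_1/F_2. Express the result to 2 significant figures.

Δm = 10.21 − (12.94) = -2.73
Flux ratio = 10^(−0.4 Δm) = 10^(−0.4 × -2.73) = 10^1.092 = 12.36

F_1/F_2 ≈ 12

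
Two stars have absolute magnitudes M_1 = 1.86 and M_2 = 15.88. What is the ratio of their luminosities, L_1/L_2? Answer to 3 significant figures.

L_1/L_2 ≈ 406000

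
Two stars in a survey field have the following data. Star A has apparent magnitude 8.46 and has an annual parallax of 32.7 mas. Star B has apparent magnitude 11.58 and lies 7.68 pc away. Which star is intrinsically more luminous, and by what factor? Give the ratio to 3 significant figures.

Star A is more luminous, by a factor of 281.

Star A: p = 32.7 mas = 0.0327″ → d = 1/p = 30.58 pc
Star A: M = m − 5 log₁₀ d + 5 = 8.46 − 5·1.4855 + 5 = 6.033
Star B: M = m − 5 log₁₀ d + 5 = 11.58 − 5·0.8854 + 5 = 12.153
ΔM = M_A − M_B = 6.033 − (12.153) = -6.120; smaller M is more luminous → Star A.
L ratio = 10^(0.4 |ΔM|) = 10^2.448 = 280.7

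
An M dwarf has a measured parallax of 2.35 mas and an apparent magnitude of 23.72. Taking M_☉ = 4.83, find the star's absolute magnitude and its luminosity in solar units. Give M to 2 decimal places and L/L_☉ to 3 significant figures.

d = 1/p = 1000/2.35 mas = 425.5 pc
M = m − 5 log₁₀ d + 5 = 23.72 − 5·2.6289 + 5 = 15.575
M − M_☉ = 15.575 − 4.83 = 10.745
L/L_☉ = 10^(−0.4 × 10.745) = 5.033×10^-5

M ≈ 15.58; L/L_☉ ≈ 5.03×10^-5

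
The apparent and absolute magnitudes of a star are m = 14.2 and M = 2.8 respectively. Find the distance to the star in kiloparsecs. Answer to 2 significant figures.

d ≈ 1.9 kpc

Distance modulus: m − M = 14.2 − (2.8) = 11.400
m − M = 5 log₁₀ d − 5
log₁₀ d = (m − M)/5 + 1 = 3.2800
d = 10^3.2800 = 1905 pc
= 1.905 kpc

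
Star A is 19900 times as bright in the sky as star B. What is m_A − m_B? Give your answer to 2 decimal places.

Pogson: Δm = −2.5 log₁₀(ratio) = −2.5 log₁₀(19900) = −2.5 × 4.2989 = -10.747
Star A is brighter, so it has the smaller magnitude: the difference is negative.

m_A − m_B ≈ -10.75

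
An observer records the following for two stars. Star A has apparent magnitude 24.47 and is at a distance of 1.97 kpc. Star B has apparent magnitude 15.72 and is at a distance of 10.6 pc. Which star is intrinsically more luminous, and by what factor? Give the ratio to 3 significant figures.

Star A is more luminous, by a factor of 10.9.

Star A: d = 1.97 kpc = 1970 pc
Star A: M = m − 5 log₁₀ d + 5 = 24.47 − 5·3.2945 + 5 = 12.998
Star B: M = m − 5 log₁₀ d + 5 = 15.72 − 5·1.0253 + 5 = 15.593
ΔM = M_A − M_B = 12.998 − (15.593) = -2.596; smaller M is more luminous → Star A.
L ratio = 10^(0.4 |ΔM|) = 10^1.038 = 10.92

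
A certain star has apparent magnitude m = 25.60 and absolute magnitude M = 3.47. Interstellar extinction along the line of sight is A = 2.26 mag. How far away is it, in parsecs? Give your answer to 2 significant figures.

m − M = 5 log₁₀(d/10 pc) + A  ⇒  25.60 − (3.47) − 2.26 = 5 log₁₀(d/10)
19.870 = 5 log₁₀(d/10)
log₁₀ d = (m − M − A)/5 + 1 = 4.9740
d = 10^4.9740 = 94190 pc

d ≈ 94000 pc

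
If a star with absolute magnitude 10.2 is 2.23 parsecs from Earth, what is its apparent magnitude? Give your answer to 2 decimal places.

m = M + 5 log₁₀ d − 5 = 10.2 + 5·0.3483 − 5 = 6.942

m ≈ 6.94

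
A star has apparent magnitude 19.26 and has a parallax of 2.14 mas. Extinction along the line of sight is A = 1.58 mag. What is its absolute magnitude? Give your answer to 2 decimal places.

M ≈ 9.33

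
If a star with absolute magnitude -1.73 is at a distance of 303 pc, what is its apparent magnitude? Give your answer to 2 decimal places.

m = M + 5 log₁₀ d − 5 = -1.73 + 5·2.4814 − 5 = 5.677

m ≈ 5.68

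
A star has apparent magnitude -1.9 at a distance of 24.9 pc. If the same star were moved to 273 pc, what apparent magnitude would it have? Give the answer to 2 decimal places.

Flux ∝ 1/d², so Δm = 5 log₁₀(d₂/d₁) = 5 log₁₀(273/24.9) = 5.200
m₂ = m₁ + Δm = -1.9 + (5.200) = 3.300

m ≈ 3.30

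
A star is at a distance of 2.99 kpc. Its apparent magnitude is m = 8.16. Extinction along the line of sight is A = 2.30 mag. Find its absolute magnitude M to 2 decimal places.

M ≈ -6.52

d = 2.99 kpc = 2990 pc
5 log₁₀(d/10 pc) = 5 log₁₀(2990) − 5 = 12.378
M = m − 5 log₁₀(d/10) − A = 8.16 − 12.378 − 2.30 = -6.518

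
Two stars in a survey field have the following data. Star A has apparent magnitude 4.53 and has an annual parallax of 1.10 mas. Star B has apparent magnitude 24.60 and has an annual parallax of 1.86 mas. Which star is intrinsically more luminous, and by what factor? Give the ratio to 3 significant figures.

Star A is more luminous, by a factor of 3.05×10^8.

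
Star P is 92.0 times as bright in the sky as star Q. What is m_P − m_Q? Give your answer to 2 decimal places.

m_P − m_Q ≈ -4.91

Pogson: Δm = −2.5 log₁₀(ratio) = −2.5 log₁₀(92.0) = −2.5 × 1.9638 = -4.909
Star P is brighter, so it has the smaller magnitude: the difference is negative.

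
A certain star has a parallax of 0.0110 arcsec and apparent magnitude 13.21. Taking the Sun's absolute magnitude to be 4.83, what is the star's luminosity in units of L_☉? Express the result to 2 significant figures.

d = 1/p = 1/0.0110″ = 90.91 pc
M = m − 5 log₁₀ d + 5 = 13.21 − 5·1.9586 + 5 = 8.417
M − M_☉ = 8.417 − 4.83 = 3.587
L/L_☉ = 10^(−0.4 × 3.587) = 0.03675

L/L_☉ ≈ 0.037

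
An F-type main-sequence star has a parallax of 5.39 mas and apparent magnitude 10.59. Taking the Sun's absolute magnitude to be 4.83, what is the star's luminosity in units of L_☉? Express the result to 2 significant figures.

L/L_☉ ≈ 1.7

d = 1/p = 1000/5.39 mas = 185.5 pc
M = m − 5 log₁₀ d + 5 = 10.59 − 5·2.2684 + 5 = 4.248
M − M_☉ = 4.248 − 4.83 = -0.582
L/L_☉ = 10^(−0.4 × -0.582) = 1.709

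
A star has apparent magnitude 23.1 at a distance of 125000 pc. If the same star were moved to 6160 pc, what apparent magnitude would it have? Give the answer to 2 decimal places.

Flux ∝ 1/d², so Δm = 5 log₁₀(d₂/d₁) = 5 log₁₀(6160/125000) = -6.537
m₂ = m₁ + Δm = 23.1 + (-6.537) = 16.563

m ≈ 16.56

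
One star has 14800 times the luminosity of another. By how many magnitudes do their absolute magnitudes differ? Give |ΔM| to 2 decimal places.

Pogson: ΔM = −2.5 log₁₀(ratio) = −2.5 log₁₀(14800) = −2.5 × 4.1703 = -10.426

|ΔM| ≈ 10.43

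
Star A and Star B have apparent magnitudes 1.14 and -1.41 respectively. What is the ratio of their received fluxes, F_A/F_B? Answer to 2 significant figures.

Δm = 1.14 − (-1.41) = 2.55
Flux ratio = 10^(−0.4 Δm) = 10^(−0.4 × 2.55) = 10^-1.020 = 0.09550

F_A/F_B ≈ 0.095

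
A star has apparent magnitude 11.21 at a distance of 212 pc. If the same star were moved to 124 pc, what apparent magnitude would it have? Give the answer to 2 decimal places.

m ≈ 10.05

Flux ∝ 1/d², so Δm = 5 log₁₀(d₂/d₁) = 5 log₁₀(124/212) = -1.165
m₂ = m₁ + Δm = 11.21 + (-1.165) = 10.045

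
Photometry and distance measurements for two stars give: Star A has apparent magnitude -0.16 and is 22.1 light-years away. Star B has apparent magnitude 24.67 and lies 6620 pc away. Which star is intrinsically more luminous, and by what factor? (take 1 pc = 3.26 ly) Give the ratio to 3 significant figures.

Star A is more luminous, by a factor of 8970.

Star A: d = 22.1 ly / 3.26 = 6.779 pc
Star A: M = m − 5 log₁₀ d + 5 = -0.16 − 5·0.8312 + 5 = 0.684
Star B: M = m − 5 log₁₀ d + 5 = 24.67 − 5·3.8209 + 5 = 10.566
ΔM = M_A − M_B = 0.684 − (10.566) = -9.882; smaller M is more luminous → Star A.
L ratio = 10^(0.4 |ΔM|) = 10^3.953 = 8967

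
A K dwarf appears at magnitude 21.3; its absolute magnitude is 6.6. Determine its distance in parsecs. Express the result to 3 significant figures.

d ≈ 8710 pc

Distance modulus: m − M = 21.3 − (6.6) = 14.700
m − M = 5 log₁₀ d − 5
log₁₀ d = (m − M)/5 + 1 = 3.9400
d = 10^3.9400 = 8710 pc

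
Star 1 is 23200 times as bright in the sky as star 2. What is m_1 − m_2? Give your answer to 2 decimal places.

m_1 − m_2 ≈ -10.91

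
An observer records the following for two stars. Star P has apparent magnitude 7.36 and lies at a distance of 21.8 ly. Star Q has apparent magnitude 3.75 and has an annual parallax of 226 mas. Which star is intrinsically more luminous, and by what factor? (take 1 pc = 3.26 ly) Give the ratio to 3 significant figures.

Star Q is more luminous, by a factor of 12.2.

Star P: d = 21.8 ly / 3.26 = 6.687 pc
Star P: M = m − 5 log₁₀ d + 5 = 7.36 − 5·0.8252 + 5 = 8.234
Star Q: p = 226 mas = 0.226″ → d = 1/p = 4.425 pc
Star Q: M = m − 5 log₁₀ d + 5 = 3.75 − 5·0.6459 + 5 = 5.521
ΔM = M_P − M_Q = 8.234 − (5.521) = 2.713; smaller M is more luminous → Star Q.
L ratio = 10^(0.4 |ΔM|) = 10^1.085 = 12.17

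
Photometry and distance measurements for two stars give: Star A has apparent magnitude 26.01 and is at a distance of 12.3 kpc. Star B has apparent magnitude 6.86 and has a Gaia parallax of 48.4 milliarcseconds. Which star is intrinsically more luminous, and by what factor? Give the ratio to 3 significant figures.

Star B is more luminous, by a factor of 129.

Star A: d = 12.3 kpc = 12300 pc
Star A: M = m − 5 log₁₀ d + 5 = 26.01 − 5·4.0899 + 5 = 10.560
Star B: p = 48.4 mas = 0.0484″ → d = 1/p = 20.66 pc
Star B: M = m − 5 log₁₀ d + 5 = 6.86 − 5·1.3152 + 5 = 5.284
ΔM = M_A − M_B = 10.560 − (5.284) = 5.276; smaller M is more luminous → Star B.
L ratio = 10^(0.4 |ΔM|) = 10^2.110 = 129.0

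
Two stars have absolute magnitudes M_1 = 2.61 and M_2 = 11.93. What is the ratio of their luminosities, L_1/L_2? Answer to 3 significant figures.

ΔM = M_1 − M_2 = -9.32
L_1/L_2 = 10^(−0.4 ΔM) = 10^3.728 = 5346

L_1/L_2 ≈ 5350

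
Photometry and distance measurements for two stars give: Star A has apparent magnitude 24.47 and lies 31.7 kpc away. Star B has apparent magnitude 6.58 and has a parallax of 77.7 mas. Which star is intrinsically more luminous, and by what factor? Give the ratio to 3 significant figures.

Star B is more luminous, by a factor of 2.36.

Star A: d = 31.7 kpc = 31700 pc
Star A: M = m − 5 log₁₀ d + 5 = 24.47 − 5·4.5011 + 5 = 6.965
Star B: p = 77.7 mas = 0.0777″ → d = 1/p = 12.87 pc
Star B: M = m − 5 log₁₀ d + 5 = 6.58 − 5·1.1096 + 5 = 6.032
ΔM = M_A − M_B = 6.965 − (6.032) = 0.933; smaller M is more luminous → Star B.
L ratio = 10^(0.4 |ΔM|) = 10^0.373 = 2.361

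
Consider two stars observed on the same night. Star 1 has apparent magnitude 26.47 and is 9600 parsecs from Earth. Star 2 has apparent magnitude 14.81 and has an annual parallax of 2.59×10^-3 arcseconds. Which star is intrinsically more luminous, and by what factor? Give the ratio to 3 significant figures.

Star 2 is more luminous, by a factor of 74.6.

Star 1: M = m − 5 log₁₀ d + 5 = 26.47 − 5·3.9823 + 5 = 11.559
Star 2: d = 1/p = 1/2.59×10^-3″ = 386.1 pc
Star 2: M = m − 5 log₁₀ d + 5 = 14.81 − 5·2.5867 + 5 = 6.876
ΔM = M_1 − M_2 = 11.559 − (6.876) = 4.682; smaller M is more luminous → Star 2.
L ratio = 10^(0.4 |ΔM|) = 10^1.873 = 74.62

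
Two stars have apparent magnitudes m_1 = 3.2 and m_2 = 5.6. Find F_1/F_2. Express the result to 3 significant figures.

F_1/F_2 ≈ 9.12

Δm = 3.2 − (5.6) = -2.4
Flux ratio = 10^(−0.4 Δm) = 10^(−0.4 × -2.4) = 10^0.960 = 9.120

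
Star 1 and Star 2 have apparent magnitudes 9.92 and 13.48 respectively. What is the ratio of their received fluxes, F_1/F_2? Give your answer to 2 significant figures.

Magnitude difference = -3.56
Flux ratio = 10^(−0.4 Δm) = 10^(−0.4 × -3.56) = 10^1.424 = 26.55

F_1/F_2 ≈ 27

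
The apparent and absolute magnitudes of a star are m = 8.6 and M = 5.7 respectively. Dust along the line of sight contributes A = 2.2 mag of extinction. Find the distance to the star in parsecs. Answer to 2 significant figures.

m − M = 5 log₁₀(d/10 pc) + A  ⇒  8.6 − (5.7) − 2.2 = 5 log₁₀(d/10)
0.700 = 5 log₁₀(d/10)
log₁₀ d = (m − M − A)/5 + 1 = 1.1400
d = 10^1.1400 = 13.80 pc

d ≈ 14 pc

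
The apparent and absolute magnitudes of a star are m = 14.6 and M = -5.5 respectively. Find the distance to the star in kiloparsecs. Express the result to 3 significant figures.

μ = m − M = 20.100
m − M = 5 log₁₀ d − 5
log₁₀ d = (m − M)/5 + 1 = 5.0200
d = 10^5.0200 = 104700 pc
= 104.7 kpc

d ≈ 105 kpc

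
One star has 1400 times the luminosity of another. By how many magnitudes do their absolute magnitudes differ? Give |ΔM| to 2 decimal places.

Pogson: ΔM = −2.5 log₁₀(ratio) = −2.5 log₁₀(1400) = −2.5 × 3.1461 = -7.865

|ΔM| ≈ 7.87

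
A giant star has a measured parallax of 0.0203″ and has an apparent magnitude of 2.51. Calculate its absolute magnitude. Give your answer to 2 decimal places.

M ≈ -0.95

d = 1/p = 1/0.0203″ = 49.26 pc
5 log₁₀(d/10 pc) = 5 log₁₀(49.26) − 5 = 3.463
M = m − 5 log₁₀(d/10) = 2.51 − 3.463 = -0.953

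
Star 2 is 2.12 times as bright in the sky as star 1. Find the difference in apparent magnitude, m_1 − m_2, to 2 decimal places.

Pogson: Δm = −2.5 log₁₀(ratio) = −2.5 log₁₀(2.12) = −2.5 × 0.3263 = -0.816
Star 2 is brighter so has the smaller magnitude: m_1 − m_2 is positive.

m_1 − m_2 ≈ 0.82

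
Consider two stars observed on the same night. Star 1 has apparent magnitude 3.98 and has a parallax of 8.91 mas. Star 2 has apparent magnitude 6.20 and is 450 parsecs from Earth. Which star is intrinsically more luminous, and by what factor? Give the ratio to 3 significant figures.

Star 1: p = 8.91 mas = 8.91×10^-3″ → d = 1/p = 112.2 pc
Star 1: M = m − 5 log₁₀ d + 5 = 3.98 − 5·2.0501 + 5 = -1.271
Star 2: M = m − 5 log₁₀ d + 5 = 6.20 − 5·2.6532 + 5 = -2.066
ΔM = M_1 − M_2 = -1.271 − (-2.066) = 0.795; smaller M is more luminous → Star 2.
L ratio = 10^(0.4 |ΔM|) = 10^0.318 = 2.081

Star 2 is more luminous, by a factor of 2.08.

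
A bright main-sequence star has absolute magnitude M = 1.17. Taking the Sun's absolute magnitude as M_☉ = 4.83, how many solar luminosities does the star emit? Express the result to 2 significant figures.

L/L_☉ ≈ 29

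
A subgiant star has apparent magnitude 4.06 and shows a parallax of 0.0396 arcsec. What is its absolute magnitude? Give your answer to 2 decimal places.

M ≈ 2.05

d = 1/p = 1/0.0396″ = 25.25 pc
5 log₁₀(d/10 pc) = 5 log₁₀(25.25) − 5 = 2.012
M = m − 5 log₁₀(d/10) = 4.06 − 2.012 = 2.048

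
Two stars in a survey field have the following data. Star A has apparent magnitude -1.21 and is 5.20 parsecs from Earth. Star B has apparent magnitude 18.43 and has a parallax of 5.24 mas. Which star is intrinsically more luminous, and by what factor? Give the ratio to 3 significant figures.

Star A is more luminous, by a factor of 53300.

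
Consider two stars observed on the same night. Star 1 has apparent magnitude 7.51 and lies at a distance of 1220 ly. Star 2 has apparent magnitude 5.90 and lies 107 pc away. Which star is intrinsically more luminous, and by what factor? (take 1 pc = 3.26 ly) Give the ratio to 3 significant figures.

Star 1: d = 1220 ly / 3.26 = 374.2 pc
Star 1: M = m − 5 log₁₀ d + 5 = 7.51 − 5·2.5731 + 5 = -0.356
Star 2: M = m − 5 log₁₀ d + 5 = 5.90 − 5·2.0294 + 5 = 0.753
ΔM = M_1 − M_2 = -0.356 − (0.753) = -1.109; smaller M is more luminous → Star 1.
L ratio = 10^(0.4 |ΔM|) = 10^0.444 = 2.777

Star 1 is more luminous, by a factor of 2.78.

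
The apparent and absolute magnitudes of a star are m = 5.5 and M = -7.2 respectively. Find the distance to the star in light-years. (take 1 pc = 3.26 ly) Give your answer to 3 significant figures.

Distance modulus: m − M = 5.5 − (-7.2) = 12.700
m − M = 5 log₁₀ d − 5
log₁₀ d = (m − M)/5 + 1 = 3.5400
d = 10^3.5400 = 3467 pc
= 11300 ly

d ≈ 11300 ly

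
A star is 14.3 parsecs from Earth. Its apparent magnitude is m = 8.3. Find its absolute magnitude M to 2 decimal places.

5 log₁₀(d/10 pc) = 5 log₁₀(14.30) − 5 = 0.777
M = m − 5 log₁₀(d/10) = 8.3 − 0.777 = 7.523

M ≈ 7.52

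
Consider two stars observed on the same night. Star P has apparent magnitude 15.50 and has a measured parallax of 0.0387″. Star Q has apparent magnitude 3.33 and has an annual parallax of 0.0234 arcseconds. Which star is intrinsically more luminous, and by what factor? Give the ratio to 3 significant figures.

Star P: d = 1/p = 1/0.0387″ = 25.84 pc
Star P: M = m − 5 log₁₀ d + 5 = 15.50 − 5·1.4123 + 5 = 13.439
Star Q: d = 1/p = 1/0.0234″ = 42.74 pc
Star Q: M = m − 5 log₁₀ d + 5 = 3.33 − 5·1.6308 + 5 = 0.176
ΔM = M_P − M_Q = 13.439 − (0.176) = 13.262; smaller M is more luminous → Star Q.
L ratio = 10^(0.4 |ΔM|) = 10^5.305 = 201800

Star Q is more luminous, by a factor of 202000.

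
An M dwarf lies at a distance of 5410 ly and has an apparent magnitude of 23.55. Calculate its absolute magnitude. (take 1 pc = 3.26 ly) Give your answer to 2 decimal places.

d = 5410 ly / 3.26 = 1660 pc
5 log₁₀(d/10 pc) = 5 log₁₀(1660) − 5 = 11.100
M = m − 5 log₁₀(d/10) = 23.55 − 11.100 = 12.450

M ≈ 12.45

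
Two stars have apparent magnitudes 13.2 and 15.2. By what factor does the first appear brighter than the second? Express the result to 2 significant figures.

6.3

Δm = 13.2 − (15.2) = -2.0
Flux ratio = 10^(−0.4 Δm) = 10^(−0.4 × -2.0) = 10^0.800 = 6.310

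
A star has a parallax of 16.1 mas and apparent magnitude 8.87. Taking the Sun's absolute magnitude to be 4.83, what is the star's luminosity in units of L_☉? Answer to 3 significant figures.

d = 1/p = 1000/16.1 mas = 62.11 pc
M = m − 5 log₁₀ d + 5 = 8.87 − 5·1.7932 + 5 = 4.904
M − M_☉ = 4.904 − 4.83 = 0.074
L/L_☉ = 10^(−0.4 × 0.074) = 0.9340

L/L_☉ ≈ 0.934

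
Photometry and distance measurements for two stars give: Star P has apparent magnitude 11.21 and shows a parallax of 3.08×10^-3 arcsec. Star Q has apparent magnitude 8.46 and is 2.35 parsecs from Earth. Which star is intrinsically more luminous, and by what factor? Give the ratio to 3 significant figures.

Star P is more luminous, by a factor of 1520.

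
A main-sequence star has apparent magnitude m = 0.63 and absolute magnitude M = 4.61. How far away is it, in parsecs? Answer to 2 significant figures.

d ≈ 1.6 pc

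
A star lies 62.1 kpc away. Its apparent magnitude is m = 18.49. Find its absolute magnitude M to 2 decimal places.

d = 62.1 kpc = 62100 pc
5 log₁₀(d/10 pc) = 5 log₁₀(62100) − 5 = 18.965
M = m − 5 log₁₀(d/10) = 18.49 − 18.965 = -0.475

M ≈ -0.48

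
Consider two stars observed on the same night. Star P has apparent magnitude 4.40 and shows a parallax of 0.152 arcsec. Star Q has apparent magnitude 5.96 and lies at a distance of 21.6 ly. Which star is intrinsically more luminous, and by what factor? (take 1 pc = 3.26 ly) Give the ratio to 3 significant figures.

Star P is more luminous, by a factor of 4.15.

Star P: d = 1/p = 1/0.152″ = 6.579 pc
Star P: M = m − 5 log₁₀ d + 5 = 4.40 − 5·0.8182 + 5 = 5.309
Star Q: d = 21.6 ly / 3.26 = 6.626 pc
Star Q: M = m − 5 log₁₀ d + 5 = 5.96 − 5·0.8212 + 5 = 6.854
ΔM = M_P − M_Q = 5.309 − (6.854) = -1.545; smaller M is more luminous → Star P.
L ratio = 10^(0.4 |ΔM|) = 10^0.618 = 4.148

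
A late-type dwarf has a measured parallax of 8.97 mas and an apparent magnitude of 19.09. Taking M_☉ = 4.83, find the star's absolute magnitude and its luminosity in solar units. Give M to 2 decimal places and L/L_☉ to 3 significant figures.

M ≈ 13.85; L/L_☉ ≈ 2.46×10^-4

d = 1/p = 1000/8.97 mas = 111.5 pc
M = m − 5 log₁₀ d + 5 = 19.09 − 5·2.0472 + 5 = 13.854
M − M_☉ = 13.854 − 4.83 = 9.024
L/L_☉ = 10^(−0.4 × 9.024) = 2.457×10^-4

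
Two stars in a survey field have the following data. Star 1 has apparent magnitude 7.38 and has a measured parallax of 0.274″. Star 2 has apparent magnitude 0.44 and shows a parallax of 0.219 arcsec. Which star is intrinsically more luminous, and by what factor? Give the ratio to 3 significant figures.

Star 2 is more luminous, by a factor of 935.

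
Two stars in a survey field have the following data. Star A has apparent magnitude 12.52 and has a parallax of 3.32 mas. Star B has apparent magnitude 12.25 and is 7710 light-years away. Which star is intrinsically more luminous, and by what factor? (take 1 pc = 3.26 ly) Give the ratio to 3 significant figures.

Star A: p = 3.32 mas = 3.32×10^-3″ → d = 1/p = 301.2 pc
Star A: M = m − 5 log₁₀ d + 5 = 12.52 − 5·2.4789 + 5 = 5.126
Star B: d = 7710 ly / 3.26 = 2365 pc
Star B: M = m − 5 log₁₀ d + 5 = 12.25 − 5·3.3738 + 5 = 0.381
ΔM = M_A − M_B = 5.126 − (0.381) = 4.745; smaller M is more luminous → Star B.
L ratio = 10^(0.4 |ΔM|) = 10^1.898 = 79.06

Star B is more luminous, by a factor of 79.1.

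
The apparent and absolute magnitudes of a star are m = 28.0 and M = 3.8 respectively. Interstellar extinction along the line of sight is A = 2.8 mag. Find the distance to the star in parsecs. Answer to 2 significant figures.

m − M = 5 log₁₀(d/10 pc) + A  ⇒  28.0 − (3.8) − 2.8 = 5 log₁₀(d/10)
21.400 = 5 log₁₀(d/10)
log₁₀ d = (m − M − A)/5 + 1 = 5.2800
d = 10^5.2800 = 190500 pc

d ≈ 190000 pc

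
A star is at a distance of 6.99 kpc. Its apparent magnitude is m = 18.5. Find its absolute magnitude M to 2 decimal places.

M ≈ 4.28

d = 6.99 kpc = 6990 pc
5 log₁₀(d/10 pc) = 5 log₁₀(6990) − 5 = 14.222
M = m − 5 log₁₀(d/10) = 18.5 − 14.222 = 4.278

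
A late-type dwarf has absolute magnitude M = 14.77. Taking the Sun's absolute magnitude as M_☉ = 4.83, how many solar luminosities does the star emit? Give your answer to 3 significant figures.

L/L_☉ ≈ 1.06×10^-4

M − M_☉ = 14.77 − 4.83 = 9.940
L/L_☉ = 10^(−0.4 (M − M_☉)) = 10^-3.976 = 1.057×10^-4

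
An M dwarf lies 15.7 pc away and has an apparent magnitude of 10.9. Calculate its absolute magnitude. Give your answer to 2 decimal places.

M ≈ 9.92

5 log₁₀(d/10 pc) = 5 log₁₀(15.70) − 5 = 0.979
M = m − 5 log₁₀(d/10) = 10.9 − 0.979 = 9.921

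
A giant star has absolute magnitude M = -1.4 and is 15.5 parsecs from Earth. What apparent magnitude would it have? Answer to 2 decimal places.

m ≈ -0.45

m = M + 5 log₁₀ d − 5 = -1.4 + 5·1.1903 − 5 = -0.448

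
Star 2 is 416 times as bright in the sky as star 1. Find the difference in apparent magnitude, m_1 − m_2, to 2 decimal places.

Pogson: Δm = −2.5 log₁₀(ratio) = −2.5 log₁₀(416) = −2.5 × 2.6191 = -6.548
Star 2 is brighter so has the smaller magnitude: m_1 − m_2 is positive.

m_1 − m_2 ≈ 6.55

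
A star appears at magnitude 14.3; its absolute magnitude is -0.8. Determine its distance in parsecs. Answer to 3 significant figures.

d ≈ 10500 pc

μ = m − M = 15.100
m − M = 5 log₁₀ d − 5
log₁₀ d = (m − M)/5 + 1 = 4.0200
d = 10^4.0200 = 10470 pc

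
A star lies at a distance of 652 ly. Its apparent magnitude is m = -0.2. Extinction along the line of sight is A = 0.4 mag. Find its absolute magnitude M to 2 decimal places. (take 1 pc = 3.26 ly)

M ≈ -7.11

d = 652 ly / 3.26 = 200.0 pc
5 log₁₀(d/10 pc) = 5 log₁₀(200.0) − 5 = 6.505
M = m − 5 log₁₀(d/10) − A = -0.2 − 6.505 − 0.4 = -7.105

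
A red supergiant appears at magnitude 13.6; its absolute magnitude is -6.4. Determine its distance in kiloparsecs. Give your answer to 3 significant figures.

d ≈ 100 kpc

Distance modulus: m − M = 13.6 − (-6.4) = 20.000
m − M = 5 log₁₀ d − 5
log₁₀ d = (m − M)/5 + 1 = 5.0000
d = 10^5.0000 = 100000 pc
= 100.0 kpc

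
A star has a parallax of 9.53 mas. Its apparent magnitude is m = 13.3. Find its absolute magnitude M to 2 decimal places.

M ≈ 8.20

p = 9.53 mas = 9.53×10^-3″ → d = 1/p = 104.9 pc
5 log₁₀(d/10 pc) = 5 log₁₀(104.9) − 5 = 5.105
M = m − 5 log₁₀(d/10) = 13.3 − 5.105 = 8.195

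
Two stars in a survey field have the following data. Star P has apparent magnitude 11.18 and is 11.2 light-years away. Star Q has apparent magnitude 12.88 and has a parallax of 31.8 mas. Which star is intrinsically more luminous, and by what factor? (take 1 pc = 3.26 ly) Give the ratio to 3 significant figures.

Star Q is more luminous, by a factor of 17.5.

Star P: d = 11.2 ly / 3.26 = 3.436 pc
Star P: M = m − 5 log₁₀ d + 5 = 11.18 − 5·0.5360 + 5 = 13.500
Star Q: p = 31.8 mas = 0.0318″ → d = 1/p = 31.45 pc
Star Q: M = m − 5 log₁₀ d + 5 = 12.88 − 5·1.4976 + 5 = 10.392
ΔM = M_P − M_Q = 13.500 − (10.392) = 3.108; smaller M is more luminous → Star Q.
L ratio = 10^(0.4 |ΔM|) = 10^1.243 = 17.50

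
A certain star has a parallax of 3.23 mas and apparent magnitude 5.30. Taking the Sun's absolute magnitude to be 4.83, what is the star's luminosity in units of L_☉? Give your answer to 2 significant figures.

d = 1/p = 1000/3.23 mas = 309.6 pc
M = m − 5 log₁₀ d + 5 = 5.30 − 5·2.4908 + 5 = -2.154
M − M_☉ = -2.154 − 4.83 = -6.984
L/L_☉ = 10^(−0.4 × -6.984) = 621.7

L/L_☉ ≈ 620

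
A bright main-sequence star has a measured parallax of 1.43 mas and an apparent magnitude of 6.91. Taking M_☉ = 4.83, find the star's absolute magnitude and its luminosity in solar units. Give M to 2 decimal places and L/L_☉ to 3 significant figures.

M ≈ -2.31; L/L_☉ ≈ 720

d = 1/p = 1000/1.43 mas = 699.3 pc
M = m − 5 log₁₀ d + 5 = 6.91 − 5·2.8447 + 5 = -2.313
M − M_☉ = -2.313 − 4.83 = -7.143
L/L_☉ = 10^(−0.4 × -7.143) = 720.0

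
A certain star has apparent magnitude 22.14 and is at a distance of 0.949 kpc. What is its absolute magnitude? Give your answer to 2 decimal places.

M ≈ 12.25

d = 0.949 kpc = 949.0 pc
5 log₁₀(d/10 pc) = 5 log₁₀(949.0) − 5 = 9.886
M = m − 5 log₁₀(d/10) = 22.14 − 9.886 = 12.254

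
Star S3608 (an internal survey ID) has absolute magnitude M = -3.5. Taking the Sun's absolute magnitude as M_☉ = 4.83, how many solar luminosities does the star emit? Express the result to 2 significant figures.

L/L_☉ ≈ 2100

M − M_☉ = -3.5 − 4.83 = -8.330
L/L_☉ = 10^(−0.4 (M − M_☉)) = 10^3.332 = 2148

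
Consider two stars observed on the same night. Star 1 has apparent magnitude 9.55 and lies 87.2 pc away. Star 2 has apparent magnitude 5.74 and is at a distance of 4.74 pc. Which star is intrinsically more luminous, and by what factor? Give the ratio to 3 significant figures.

Star 1 is more luminous, by a factor of 10.1.

Star 1: M = m − 5 log₁₀ d + 5 = 9.55 − 5·1.9405 + 5 = 4.847
Star 2: M = m − 5 log₁₀ d + 5 = 5.74 − 5·0.6758 + 5 = 7.361
ΔM = M_1 − M_2 = 4.847 − (7.361) = -2.514; smaller M is more luminous → Star 1.
L ratio = 10^(0.4 |ΔM|) = 10^1.005 = 10.13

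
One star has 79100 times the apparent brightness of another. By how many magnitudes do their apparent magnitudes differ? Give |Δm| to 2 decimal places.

Pogson: Δm = −2.5 log₁₀(ratio) = −2.5 log₁₀(79100) = −2.5 × 4.8982 = -12.245

|Δm| ≈ 12.25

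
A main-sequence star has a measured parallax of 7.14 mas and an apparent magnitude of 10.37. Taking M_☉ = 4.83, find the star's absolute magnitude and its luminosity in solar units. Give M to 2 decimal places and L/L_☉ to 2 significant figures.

d = 1/p = 1000/7.14 mas = 140.1 pc
M = m − 5 log₁₀ d + 5 = 10.37 − 5·2.1463 + 5 = 4.638
M − M_☉ = 4.638 − 4.83 = -0.192
L/L_☉ = 10^(−0.4 × -0.192) = 1.193

M ≈ 4.64; L/L_☉ ≈ 1.2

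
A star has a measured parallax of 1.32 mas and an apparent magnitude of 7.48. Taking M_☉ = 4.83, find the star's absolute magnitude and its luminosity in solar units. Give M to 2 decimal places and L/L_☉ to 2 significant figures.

d = 1/p = 1000/1.32 mas = 757.6 pc
M = m − 5 log₁₀ d + 5 = 7.48 − 5·2.8794 + 5 = -1.917
M − M_☉ = -1.917 − 4.83 = -6.747
L/L_☉ = 10^(−0.4 × -6.747) = 499.9

M ≈ -1.92; L/L_☉ ≈ 500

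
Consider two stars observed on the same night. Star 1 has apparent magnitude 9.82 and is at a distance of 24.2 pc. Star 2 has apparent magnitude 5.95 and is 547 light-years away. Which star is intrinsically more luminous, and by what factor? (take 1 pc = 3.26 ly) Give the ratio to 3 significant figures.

Star 2 is more luminous, by a factor of 1700.

Star 1: M = m − 5 log₁₀ d + 5 = 9.82 − 5·1.3838 + 5 = 7.901
Star 2: d = 547 ly / 3.26 = 167.8 pc
Star 2: M = m − 5 log₁₀ d + 5 = 5.95 − 5·2.2248 + 5 = -0.174
ΔM = M_1 − M_2 = 7.901 − (-0.174) = 8.075; smaller M is more luminous → Star 2.
L ratio = 10^(0.4 |ΔM|) = 10^3.230 = 1698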